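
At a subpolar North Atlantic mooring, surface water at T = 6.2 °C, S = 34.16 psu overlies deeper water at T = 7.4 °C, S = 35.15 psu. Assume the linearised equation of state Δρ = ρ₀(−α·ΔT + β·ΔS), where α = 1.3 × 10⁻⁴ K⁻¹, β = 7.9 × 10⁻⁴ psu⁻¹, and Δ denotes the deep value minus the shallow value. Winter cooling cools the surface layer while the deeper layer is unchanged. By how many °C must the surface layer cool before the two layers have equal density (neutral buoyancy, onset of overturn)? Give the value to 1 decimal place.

4.8 °C

Neutral buoyancy requires Δρ = 0, i.e. −α(T_deep − T_surf′) + β(S_deep − S_surf) = 0.
T_surf′ = T_deep − (β/α)·ΔS = 7.4 − (7.9 × 10⁻⁴/1.3 × 10⁻⁴)·(+0.99) = 1.384 °C.
Cooling required: 6.2 − (1.384) = 4.816 °C.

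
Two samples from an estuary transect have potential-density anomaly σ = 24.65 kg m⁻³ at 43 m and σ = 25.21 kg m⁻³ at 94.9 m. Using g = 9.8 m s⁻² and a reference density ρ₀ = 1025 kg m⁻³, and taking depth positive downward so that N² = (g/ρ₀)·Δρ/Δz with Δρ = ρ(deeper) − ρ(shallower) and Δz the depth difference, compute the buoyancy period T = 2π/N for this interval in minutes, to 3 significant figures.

Δρ = 1025.21 − 1024.65 = 0.56 kg m⁻³ over Δz = 94.9 − 43 = 51.9 m.
N² = (9.8/1025) × (0.56/51.9) = 1.0316 × 10⁻⁴ s⁻².
N = √(1.0316 × 10⁻⁴) = 0.010157 rad s⁻¹, so T = 2π/N = 618.61 s = 10.310 min ≈ 10.3 min.
N² > 0, so the interval is statically stable.

10.3 min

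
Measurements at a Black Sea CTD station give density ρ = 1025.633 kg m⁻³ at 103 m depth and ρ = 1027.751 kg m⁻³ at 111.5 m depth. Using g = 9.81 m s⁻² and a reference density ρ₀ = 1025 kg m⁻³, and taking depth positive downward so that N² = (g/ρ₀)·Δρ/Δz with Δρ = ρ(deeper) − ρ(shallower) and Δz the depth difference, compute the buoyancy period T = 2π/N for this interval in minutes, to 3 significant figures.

2.14 min

Δρ = 1027.751 − 1025.633 = 2.118 kg m⁻³ over Δz = 111.5 − 103 = 8.5 m.
N² = (9.81/1025) × (2.118/8.5) = 2.3848 × 10⁻³ s⁻².
N = √(2.3848 × 10⁻³) = 0.048834 rad s⁻¹, so T = 2π/N = 128.66 s = 2.1443 min ≈ 2.14 min.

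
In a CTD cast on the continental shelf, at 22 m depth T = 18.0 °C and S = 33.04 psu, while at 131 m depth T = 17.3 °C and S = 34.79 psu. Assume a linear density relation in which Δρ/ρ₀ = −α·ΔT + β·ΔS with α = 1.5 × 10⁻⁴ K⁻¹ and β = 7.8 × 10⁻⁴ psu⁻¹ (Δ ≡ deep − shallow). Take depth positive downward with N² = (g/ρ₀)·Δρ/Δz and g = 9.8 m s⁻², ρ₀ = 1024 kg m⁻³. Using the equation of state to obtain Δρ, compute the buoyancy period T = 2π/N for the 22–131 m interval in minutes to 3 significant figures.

9.11 min

ΔT = -0.7 K, ΔS = +1.75 psu (deep − shallow).
Δρ/ρ₀ = −αΔT + βΔS = 1.05 × 10⁻⁴ + 1.365 × 10⁻³ = 1.47 × 10⁻³, so Δρ ≈ 1.505 kg m⁻³.
N² = (g/ρ₀)·Δρ/Δz = g·(Δρ/ρ₀)/Δz = 9.8 × 1.47 × 10⁻³ / 109 = 1.3217 × 10⁻⁴ s⁻².
N = √(1.3217 × 10⁻⁴) = 0.011497 rad s⁻¹ → T = 2π/N = 546.51 s = 9.1085 min ≈ 9.11 min.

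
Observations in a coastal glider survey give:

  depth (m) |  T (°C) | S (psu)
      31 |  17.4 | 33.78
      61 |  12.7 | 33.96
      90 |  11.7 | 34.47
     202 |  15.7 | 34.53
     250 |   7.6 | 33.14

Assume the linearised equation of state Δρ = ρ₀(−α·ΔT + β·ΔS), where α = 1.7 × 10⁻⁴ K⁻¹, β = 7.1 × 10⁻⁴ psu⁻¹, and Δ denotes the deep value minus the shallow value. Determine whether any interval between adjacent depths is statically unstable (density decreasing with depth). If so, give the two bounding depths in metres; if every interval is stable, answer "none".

90–202 m

Evaluate Δρ/ρ₀ = −αΔT + βΔS across each adjacent pair:
  31–61 m: −αΔT+βΔS = −(1.7 × 10⁻⁴)(-4.7)+(7.1 × 10⁻⁴)(+0.18) = 9.3 × 10⁻⁴ → stable
  61–90 m: −αΔT+βΔS = −(1.7 × 10⁻⁴)(-1.0)+(7.1 × 10⁻⁴)(+0.51) = 5.3 × 10⁻⁴ → stable
  90–202 m: −αΔT+βΔS = −(1.7 × 10⁻⁴)(+4.0)+(7.1 × 10⁻⁴)(+0.06) = -6.4 × 10⁻⁴ → UNSTABLE
  202–250 m: −αΔT+βΔS = −(1.7 × 10⁻⁴)(-8.1)+(7.1 × 10⁻⁴)(-1.39) = 3.9 × 10⁻⁴ → stable
The 90–202 m interval has Δρ < 0: lighter water underlies denser water.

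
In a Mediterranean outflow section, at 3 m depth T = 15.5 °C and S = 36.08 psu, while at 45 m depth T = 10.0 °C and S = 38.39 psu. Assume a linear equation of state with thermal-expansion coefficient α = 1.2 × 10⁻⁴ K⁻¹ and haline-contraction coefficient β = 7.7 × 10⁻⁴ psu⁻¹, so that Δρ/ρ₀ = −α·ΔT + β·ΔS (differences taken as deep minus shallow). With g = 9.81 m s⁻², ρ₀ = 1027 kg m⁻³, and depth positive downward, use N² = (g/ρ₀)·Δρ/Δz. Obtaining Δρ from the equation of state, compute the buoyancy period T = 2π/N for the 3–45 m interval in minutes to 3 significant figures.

4.39 min

ΔT = -5.5 K, ΔS = +2.31 psu (deep − shallow).
Δρ/ρ₀ = −αΔT + βΔS = 6.60 × 10⁻⁴ + 1.7787 × 10⁻³ = 2.4387 × 10⁻³, so Δρ ≈ 2.505 kg m⁻³.
N² = (g/ρ₀)·Δρ/Δz = g·(Δρ/ρ₀)/Δz = 9.81 × 2.4387 × 10⁻³ / 42 = 5.6961 × 10⁻⁴ s⁻².
N = √(5.6961 × 10⁻⁴) = 0.023867 rad s⁻¹ → T = 2π/N = 263.26 s = 4.3877 min ≈ 4.39 min.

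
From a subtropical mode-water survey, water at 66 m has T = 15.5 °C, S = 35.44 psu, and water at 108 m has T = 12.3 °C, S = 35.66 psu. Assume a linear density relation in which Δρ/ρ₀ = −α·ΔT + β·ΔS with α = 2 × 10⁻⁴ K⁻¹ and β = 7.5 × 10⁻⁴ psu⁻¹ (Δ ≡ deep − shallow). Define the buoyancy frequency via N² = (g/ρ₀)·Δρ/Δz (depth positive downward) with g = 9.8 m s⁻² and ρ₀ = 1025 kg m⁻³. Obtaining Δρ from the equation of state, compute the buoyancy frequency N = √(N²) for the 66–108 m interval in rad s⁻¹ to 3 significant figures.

0.0137 rad s⁻¹

ΔT = -3.2 K, ΔS = +0.22 psu (deep − shallow).
Δρ/ρ₀ = −αΔT + βΔS = 6.40 × 10⁻⁴ + 1.65 × 10⁻⁴ = 8.05 × 10⁻⁴, so Δρ ≈ 0.8251 kg m⁻³.
N² = (g/ρ₀)·Δρ/Δz = g·(Δρ/ρ₀)/Δz = 9.8 × 8.05 × 10⁻⁴ / 42 = 1.8783 × 10⁻⁴ s⁻².
N = √(1.8783 × 10⁻⁴) = 0.013705 rad s⁻¹ ≈ 0.0137 rad s⁻¹.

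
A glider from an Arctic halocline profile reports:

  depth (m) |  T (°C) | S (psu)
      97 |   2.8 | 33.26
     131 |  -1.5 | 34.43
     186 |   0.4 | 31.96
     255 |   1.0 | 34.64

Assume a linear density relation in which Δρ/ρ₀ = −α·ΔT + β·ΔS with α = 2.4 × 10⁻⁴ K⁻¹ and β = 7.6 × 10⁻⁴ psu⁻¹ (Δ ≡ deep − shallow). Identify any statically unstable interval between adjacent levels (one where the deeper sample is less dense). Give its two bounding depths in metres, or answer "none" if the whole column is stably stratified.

131–186 m

Evaluate Δρ/ρ₀ = −αΔT + βΔS across each adjacent pair:
  97–131 m: −αΔT+βΔS = −(2.4 × 10⁻⁴)(-4.3)+(7.6 × 10⁻⁴)(+1.17) = 1.9 × 10⁻³ → stable
  131–186 m: −αΔT+βΔS = −(2.4 × 10⁻⁴)(+1.9)+(7.6 × 10⁻⁴)(-2.47) = -2.3 × 10⁻³ → UNSTABLE
  186–255 m: −αΔT+βΔS = −(2.4 × 10⁻⁴)(+0.6)+(7.6 × 10⁻⁴)(+2.68) = 1.9 × 10⁻³ → stable
The 131–186 m interval has Δρ < 0: lighter water underlies denser water.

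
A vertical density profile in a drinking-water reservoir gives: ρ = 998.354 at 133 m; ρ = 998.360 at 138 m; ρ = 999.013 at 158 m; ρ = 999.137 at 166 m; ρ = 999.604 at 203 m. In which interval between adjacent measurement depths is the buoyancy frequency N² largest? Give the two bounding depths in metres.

Compute the density gradient over each adjacent pair:
  133–138 m: Δρ/Δz = 0.006/5 = 1.2 × 10⁻³ kg m⁻⁴
  138–158 m: Δρ/Δz = 0.653/20 = 0.033 kg m⁻⁴
  158–166 m: Δρ/Δz = 0.124/8 = 0.015 kg m⁻⁴
  166–203 m: Δρ/Δz = 0.467/37 = 0.013 kg m⁻⁴
The largest gradient is in the 138–158 m interval — the pycnocline.

138–158 m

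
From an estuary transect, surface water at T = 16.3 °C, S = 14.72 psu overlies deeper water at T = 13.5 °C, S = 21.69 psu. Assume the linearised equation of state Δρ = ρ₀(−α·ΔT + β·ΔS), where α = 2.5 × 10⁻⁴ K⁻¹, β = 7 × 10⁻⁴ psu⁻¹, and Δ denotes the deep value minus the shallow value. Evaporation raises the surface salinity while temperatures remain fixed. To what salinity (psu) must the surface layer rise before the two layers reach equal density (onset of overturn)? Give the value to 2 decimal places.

22.69 psu

Neutral buoyancy requires −α(T_deep − T_surf) + β(S_deep − S_surf′) = 0.
S_surf′ = S_deep − (α/β)·ΔT = 21.69 − (2.5 × 10⁻⁴/7 × 10⁻⁴)·(-2.8) = 22.6900 psu.
Increase required: 22.6900 − 14.72 = 7.9700 psu.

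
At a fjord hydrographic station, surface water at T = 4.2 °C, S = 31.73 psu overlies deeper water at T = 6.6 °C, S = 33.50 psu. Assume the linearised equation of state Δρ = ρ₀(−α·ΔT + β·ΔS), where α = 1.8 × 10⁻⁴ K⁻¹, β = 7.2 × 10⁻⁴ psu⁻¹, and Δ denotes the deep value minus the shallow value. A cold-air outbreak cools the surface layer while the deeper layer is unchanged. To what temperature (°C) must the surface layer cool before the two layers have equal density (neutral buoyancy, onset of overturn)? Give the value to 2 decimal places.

Neutral buoyancy requires Δρ = 0, i.e. −α(T_deep − T_surf′) + β(S_deep − S_surf) = 0.
T_surf′ = T_deep − (β/α)·ΔS = 6.6 − (7.2 × 10⁻⁴/1.8 × 10⁻⁴)·(+1.77) = -0.4800 °C.
Cooling required: 4.2 − (-0.4800) = 4.6800 °C.

-0.48 °C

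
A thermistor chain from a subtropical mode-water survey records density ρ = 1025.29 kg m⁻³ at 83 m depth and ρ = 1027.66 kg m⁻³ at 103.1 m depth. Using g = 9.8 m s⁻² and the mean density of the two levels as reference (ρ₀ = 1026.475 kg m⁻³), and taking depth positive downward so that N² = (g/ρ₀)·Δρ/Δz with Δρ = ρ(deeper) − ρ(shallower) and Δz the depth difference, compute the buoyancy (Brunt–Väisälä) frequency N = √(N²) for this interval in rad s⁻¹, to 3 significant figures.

Δρ = 1027.66 − 1025.29 = 2.37 kg m⁻³ over Δz = 103.1 − 83 = 20.1 m.
N² = (9.8/1026.475) × (2.37/20.1) = 1.1257 × 10⁻³ s⁻².
N = √(1.1257 × 10⁻³) = 0.033551 rad s⁻¹ ≈ 0.0336 rad s⁻¹.

0.0336 rad s⁻¹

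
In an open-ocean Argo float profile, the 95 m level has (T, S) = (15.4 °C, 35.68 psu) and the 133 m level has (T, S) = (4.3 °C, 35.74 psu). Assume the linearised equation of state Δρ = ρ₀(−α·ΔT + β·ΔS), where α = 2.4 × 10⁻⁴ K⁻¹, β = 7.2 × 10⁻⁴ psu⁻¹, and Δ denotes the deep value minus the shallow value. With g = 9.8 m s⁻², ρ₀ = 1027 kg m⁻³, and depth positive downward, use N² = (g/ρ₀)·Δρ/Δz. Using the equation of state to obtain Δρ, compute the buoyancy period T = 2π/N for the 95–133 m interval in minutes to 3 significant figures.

ΔT = -11.1 K, ΔS = +0.06 psu (deep − shallow).
Δρ/ρ₀ = −αΔT + βΔS = 2.664 × 10⁻³ + 4.32 × 10⁻⁵ = 2.7072 × 10⁻³, so Δρ ≈ 2.780 kg m⁻³.
N² = (g/ρ₀)·Δρ/Δz = g·(Δρ/ρ₀)/Δz = 9.8 × 2.7072 × 10⁻³ / 38 = 6.9817 × 10⁻⁴ s⁻².
N = √(6.9817 × 10⁻⁴) = 0.026423 rad s⁻¹ → T = 2π/N = 237.79 s = 3.9632 min ≈ 3.96 min.

3.96 min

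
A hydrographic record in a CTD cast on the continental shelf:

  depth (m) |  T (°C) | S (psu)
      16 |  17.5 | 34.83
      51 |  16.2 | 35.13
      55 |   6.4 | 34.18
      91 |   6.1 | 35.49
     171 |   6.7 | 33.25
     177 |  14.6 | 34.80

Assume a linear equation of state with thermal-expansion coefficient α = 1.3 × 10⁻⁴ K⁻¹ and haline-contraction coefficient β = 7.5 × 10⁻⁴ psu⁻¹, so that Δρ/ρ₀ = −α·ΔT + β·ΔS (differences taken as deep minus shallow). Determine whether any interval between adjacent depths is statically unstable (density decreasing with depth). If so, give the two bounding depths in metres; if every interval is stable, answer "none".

91–171 m

Evaluate Δρ/ρ₀ = −αΔT + βΔS across each adjacent pair:
  16–51 m: −αΔT+βΔS = −(1.3 × 10⁻⁴)(-1.3)+(7.5 × 10⁻⁴)(+0.30) = 3.9 × 10⁻⁴ → stable
  51–55 m: −αΔT+βΔS = −(1.3 × 10⁻⁴)(-9.8)+(7.5 × 10⁻⁴)(-0.95) = 5.6 × 10⁻⁴ → stable
  55–91 m: −αΔT+βΔS = −(1.3 × 10⁻⁴)(-0.3)+(7.5 × 10⁻⁴)(+1.31) = 1.0 × 10⁻³ → stable
  91–171 m: −αΔT+βΔS = −(1.3 × 10⁻⁴)(+0.6)+(7.5 × 10⁻⁴)(-2.24) = -1.8 × 10⁻³ → UNSTABLE
  171–177 m: −αΔT+βΔS = −(1.3 × 10⁻⁴)(+7.9)+(7.5 × 10⁻⁴)(+1.55) = 1.4 × 10⁻⁴ → stable
The 91–171 m interval has Δρ < 0: lighter water underlies denser water.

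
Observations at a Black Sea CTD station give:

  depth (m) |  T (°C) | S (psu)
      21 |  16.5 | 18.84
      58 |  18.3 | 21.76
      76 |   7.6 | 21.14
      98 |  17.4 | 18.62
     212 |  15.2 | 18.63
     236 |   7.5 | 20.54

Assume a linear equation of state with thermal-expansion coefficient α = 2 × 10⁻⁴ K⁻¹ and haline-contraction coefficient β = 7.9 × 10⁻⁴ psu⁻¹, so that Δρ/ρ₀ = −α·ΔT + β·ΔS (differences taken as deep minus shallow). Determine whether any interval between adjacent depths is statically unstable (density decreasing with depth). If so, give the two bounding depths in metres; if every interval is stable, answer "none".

76–98 m

Evaluate Δρ/ρ₀ = −αΔT + βΔS across each adjacent pair:
  21–58 m: −αΔT+βΔS = −(2 × 10⁻⁴)(+1.8)+(7.9 × 10⁻⁴)(+2.92) = 1.9 × 10⁻³ → stable
  58–76 m: −αΔT+βΔS = −(2 × 10⁻⁴)(-10.7)+(7.9 × 10⁻⁴)(-0.62) = 1.7 × 10⁻³ → stable
  76–98 m: −αΔT+βΔS = −(2 × 10⁻⁴)(+9.8)+(7.9 × 10⁻⁴)(-2.52) = -4.0 × 10⁻³ → UNSTABLE
  98–212 m: −αΔT+βΔS = −(2 × 10⁻⁴)(-2.2)+(7.9 × 10⁻⁴)(+0.01) = 4.5 × 10⁻⁴ → stable
  212–236 m: −αΔT+βΔS = −(2 × 10⁻⁴)(-7.7)+(7.9 × 10⁻⁴)(+1.91) = 3.0 × 10⁻³ → stable
The 76–98 m interval has Δρ < 0: lighter water underlies denser water.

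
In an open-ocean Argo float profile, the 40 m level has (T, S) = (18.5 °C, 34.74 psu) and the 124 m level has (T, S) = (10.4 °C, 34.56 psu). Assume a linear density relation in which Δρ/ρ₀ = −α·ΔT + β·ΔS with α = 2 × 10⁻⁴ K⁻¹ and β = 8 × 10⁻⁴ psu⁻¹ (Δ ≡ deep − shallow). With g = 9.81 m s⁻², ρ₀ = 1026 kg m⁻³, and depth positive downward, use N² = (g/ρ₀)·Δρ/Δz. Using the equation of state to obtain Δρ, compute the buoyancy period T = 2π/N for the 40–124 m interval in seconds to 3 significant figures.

ΔT = -8.1 K, ΔS = -0.18 psu (deep − shallow).
Δρ/ρ₀ = −αΔT + βΔS = 1.62 × 10⁻³ − 1.44 × 10⁻⁴ = 1.476 × 10⁻³, so Δρ ≈ 1.514 kg m⁻³.
N² = (g/ρ₀)·Δρ/Δz = g·(Δρ/ρ₀)/Δz = 9.81 × 1.476 × 10⁻³ / 84 = 1.7238 × 10⁻⁴ s⁻².
N = √(1.7238 × 10⁻⁴) = 0.013129 rad s⁻¹ → T = 2π/N = 478.57 s ≈ 479 s.

479 s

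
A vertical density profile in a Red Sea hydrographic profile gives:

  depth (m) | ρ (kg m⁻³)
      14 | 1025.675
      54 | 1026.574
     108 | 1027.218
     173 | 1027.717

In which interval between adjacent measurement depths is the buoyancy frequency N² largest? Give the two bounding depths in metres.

Compute the density gradient over each adjacent pair:
  14–54 m: Δρ/Δz = 0.899/40 = 0.022 kg m⁻⁴
  54–108 m: Δρ/Δz = 0.644/54 = 0.012 kg m⁻⁴
  108–173 m: Δρ/Δz = 0.499/65 = 7.7 × 10⁻³ kg m⁻⁴
The largest gradient is in the 14–54 m interval — the pycnocline.

14–54 m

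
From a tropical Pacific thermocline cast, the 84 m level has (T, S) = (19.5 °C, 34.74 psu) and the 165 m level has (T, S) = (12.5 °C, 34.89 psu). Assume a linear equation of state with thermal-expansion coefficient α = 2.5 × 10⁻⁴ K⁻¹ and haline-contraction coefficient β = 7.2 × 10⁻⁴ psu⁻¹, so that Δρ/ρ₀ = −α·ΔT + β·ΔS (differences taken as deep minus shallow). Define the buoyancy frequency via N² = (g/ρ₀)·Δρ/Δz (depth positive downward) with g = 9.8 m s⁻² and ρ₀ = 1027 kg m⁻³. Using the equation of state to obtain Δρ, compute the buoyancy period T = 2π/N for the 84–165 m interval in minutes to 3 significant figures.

ΔT = -7.0 K, ΔS = +0.15 psu (deep − shallow).
Δρ/ρ₀ = −αΔT + βΔS = 1.75 × 10⁻³ + 1.08 × 10⁻⁴ = 1.858 × 10⁻³, so Δρ ≈ 1.908 kg m⁻³.
N² = (g/ρ₀)·Δρ/Δz = g·(Δρ/ρ₀)/Δz = 9.8 × 1.858 × 10⁻³ / 81 = 2.2480 × 10⁻⁴ s⁻².
N = √(2.2480 × 10⁻⁴) = 0.014993 rad s⁻¹ → T = 2π/N = 419.07 s = 6.9845 min ≈ 6.98 min.

6.98 min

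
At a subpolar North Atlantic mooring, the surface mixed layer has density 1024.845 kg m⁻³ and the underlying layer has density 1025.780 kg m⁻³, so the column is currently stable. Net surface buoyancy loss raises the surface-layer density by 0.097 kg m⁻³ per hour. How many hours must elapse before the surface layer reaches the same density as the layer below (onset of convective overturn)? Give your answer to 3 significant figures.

Density deficit of the surface layer: 1025.780 − 1024.845 = 0.935 kg m⁻³.
Required change = 0.935 / 0.097 = 9.64 hours.

9.64 hours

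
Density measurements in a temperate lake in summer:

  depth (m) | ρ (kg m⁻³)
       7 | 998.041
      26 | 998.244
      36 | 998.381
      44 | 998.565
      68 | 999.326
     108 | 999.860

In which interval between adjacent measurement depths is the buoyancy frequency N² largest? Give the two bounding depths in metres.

Compute the density gradient over each adjacent pair:
  7–26 m: Δρ/Δz = 0.203/19 = 0.011 kg m⁻⁴
  26–36 m: Δρ/Δz = 0.137/10 = 0.014 kg m⁻⁴
  36–44 m: Δρ/Δz = 0.184/8 = 0.023 kg m⁻⁴
  44–68 m: Δρ/Δz = 0.761/24 = 0.032 kg m⁻⁴
  68–108 m: Δρ/Δz = 0.534/40 = 0.013 kg m⁻⁴
The largest gradient is in the 44–68 m interval — the pycnocline.

44–68 m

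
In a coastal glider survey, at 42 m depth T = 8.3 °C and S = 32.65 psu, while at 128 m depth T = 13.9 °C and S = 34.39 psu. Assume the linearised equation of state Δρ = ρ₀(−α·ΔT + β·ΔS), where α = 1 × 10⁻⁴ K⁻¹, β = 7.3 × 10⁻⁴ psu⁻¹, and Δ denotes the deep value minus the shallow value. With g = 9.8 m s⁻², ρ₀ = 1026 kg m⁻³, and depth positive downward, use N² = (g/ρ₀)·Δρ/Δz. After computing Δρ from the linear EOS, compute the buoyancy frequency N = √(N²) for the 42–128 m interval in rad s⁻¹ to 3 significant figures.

ΔT = +5.6 K, ΔS = +1.74 psu (deep − shallow).
Δρ/ρ₀ = −αΔT + βΔS = -5.60 × 10⁻⁴ + 1.2702 × 10⁻³ = 7.102 × 10⁻⁴, so Δρ ≈ 0.7287 kg m⁻³.
N² = (g/ρ₀)·Δρ/Δz = g·(Δρ/ρ₀)/Δz = 9.8 × 7.102 × 10⁻⁴ / 86 = 8.0930 × 10⁻⁵ s⁻².
N = √(8.0930 × 10⁻⁵) = 8.9961 × 10⁻³ rad s⁻¹ ≈ 9.00 × 10⁻³ rad s⁻¹.

9.00 × 10⁻³ rad s⁻¹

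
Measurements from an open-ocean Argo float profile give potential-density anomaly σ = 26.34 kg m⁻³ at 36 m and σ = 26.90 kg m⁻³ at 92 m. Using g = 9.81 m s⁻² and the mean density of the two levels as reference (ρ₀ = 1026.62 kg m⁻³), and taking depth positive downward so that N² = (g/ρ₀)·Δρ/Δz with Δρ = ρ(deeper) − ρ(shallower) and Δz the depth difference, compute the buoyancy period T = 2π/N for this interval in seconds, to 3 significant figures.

643 s

Δρ = 1026.90 − 1026.34 = 0.56 kg m⁻³ over Δz = 92 − 36 = 56 m.
N² = (9.81/1026.62) × (0.56/56) = 9.5556 × 10⁻⁵ s⁻².
N = √(9.5556 × 10⁻⁵) = 9.7753 × 10⁻³ rad s⁻¹, so T = 2π/N = 642.76 s ≈ 643 s.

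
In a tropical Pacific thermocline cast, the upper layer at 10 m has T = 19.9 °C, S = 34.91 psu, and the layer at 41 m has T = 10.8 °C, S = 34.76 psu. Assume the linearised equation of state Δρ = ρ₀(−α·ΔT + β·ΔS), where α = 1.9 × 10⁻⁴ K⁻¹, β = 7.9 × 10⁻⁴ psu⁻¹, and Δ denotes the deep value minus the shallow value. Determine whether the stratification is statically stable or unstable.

ΔT = 10.8 − 19.9 = -9.1 K and ΔS = 34.76 − 34.91 = -0.15 psu (deep − shallow).
−αΔT = 1.729 × 10⁻³; βΔS = -1.185 × 10⁻⁴; sum Δρ/ρ₀ = 1.6105 × 10⁻³.
Δρ/ρ₀ > 0, so Δρ > 0: deeper water is denser → statically stable.

stable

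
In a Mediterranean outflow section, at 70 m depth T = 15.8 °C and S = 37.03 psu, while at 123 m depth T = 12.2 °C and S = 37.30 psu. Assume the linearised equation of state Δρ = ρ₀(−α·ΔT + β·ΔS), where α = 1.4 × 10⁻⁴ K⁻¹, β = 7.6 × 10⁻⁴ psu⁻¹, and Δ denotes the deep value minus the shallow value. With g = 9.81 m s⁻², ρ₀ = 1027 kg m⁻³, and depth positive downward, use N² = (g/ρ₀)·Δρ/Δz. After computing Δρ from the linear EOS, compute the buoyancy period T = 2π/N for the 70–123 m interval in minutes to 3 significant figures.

ΔT = -3.6 K, ΔS = +0.27 psu (deep − shallow).
Δρ/ρ₀ = −αΔT + βΔS = 5.04 × 10⁻⁴ + 2.052 × 10⁻⁴ = 7.092 × 10⁻⁴, so Δρ ≈ 0.7283 kg m⁻³.
N² = (g/ρ₀)·Δρ/Δz = g·(Δρ/ρ₀)/Δz = 9.81 × 7.092 × 10⁻⁴ / 53 = 1.3127 × 10⁻⁴ s⁻².
N = √(1.3127 × 10⁻⁴) = 0.011457 rad s⁻¹ → T = 2π/N = 548.41 s = 9.1402 min ≈ 9.14 min.

9.14 min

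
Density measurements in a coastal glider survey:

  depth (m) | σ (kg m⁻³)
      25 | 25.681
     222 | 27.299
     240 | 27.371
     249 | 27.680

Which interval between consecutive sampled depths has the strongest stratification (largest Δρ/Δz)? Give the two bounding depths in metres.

240–249 m

Compute the density gradient over each adjacent pair:
  25–222 m: Δρ/Δz = 1.618/197 = 8.2 × 10⁻³ kg m⁻⁴
  222–240 m: Δρ/Δz = 0.072/18 = 4.0 × 10⁻³ kg m⁻⁴
  240–249 m: Δρ/Δz = 0.309/9 = 0.034 kg m⁻⁴
The largest gradient is in the 240–249 m interval — the pycnocline.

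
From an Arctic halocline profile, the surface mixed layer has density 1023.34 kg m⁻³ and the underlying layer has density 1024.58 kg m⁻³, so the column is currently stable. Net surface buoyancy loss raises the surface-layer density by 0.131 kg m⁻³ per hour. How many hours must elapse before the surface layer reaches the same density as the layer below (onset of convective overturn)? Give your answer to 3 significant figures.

9.47 hours

Density deficit of the surface layer: 1024.58 − 1023.34 = 1.24 kg m⁻³.
Required change = 1.24 / 0.131 = 9.47 hours.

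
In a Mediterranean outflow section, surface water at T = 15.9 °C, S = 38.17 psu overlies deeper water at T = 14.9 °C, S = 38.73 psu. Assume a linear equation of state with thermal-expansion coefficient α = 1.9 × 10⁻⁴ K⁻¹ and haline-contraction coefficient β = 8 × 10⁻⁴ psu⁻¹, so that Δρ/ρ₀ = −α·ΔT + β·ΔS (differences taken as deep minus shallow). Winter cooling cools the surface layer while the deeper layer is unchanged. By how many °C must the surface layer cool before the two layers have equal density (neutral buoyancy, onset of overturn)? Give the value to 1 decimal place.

Neutral buoyancy requires Δρ = 0, i.e. −α(T_deep − T_surf′) + β(S_deep − S_surf) = 0.
T_surf′ = T_deep − (β/α)·ΔS = 14.9 − (8 × 10⁻⁴/1.9 × 10⁻⁴)·(+0.56) = 12.542 °C.
Cooling required: 15.9 − (12.542) = 3.358 °C.

3.4 °C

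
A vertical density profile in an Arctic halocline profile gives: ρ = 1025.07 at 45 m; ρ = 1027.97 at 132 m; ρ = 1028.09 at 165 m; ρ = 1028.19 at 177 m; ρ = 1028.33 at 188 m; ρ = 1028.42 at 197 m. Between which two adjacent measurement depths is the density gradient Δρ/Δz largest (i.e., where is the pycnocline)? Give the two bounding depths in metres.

45–132 m

Compute the density gradient over each adjacent pair:
  45–132 m: Δρ/Δz = 2.90/87 = 0.033 kg m⁻⁴
  132–165 m: Δρ/Δz = 0.12/33 = 3.6 × 10⁻³ kg m⁻⁴
  165–177 m: Δρ/Δz = 0.10/12 = 8.3 × 10⁻³ kg m⁻⁴
  177–188 m: Δρ/Δz = 0.14/11 = 0.013 kg m⁻⁴
  188–197 m: Δρ/Δz = 0.09/9 = 0.010 kg m⁻⁴
The largest gradient is in the 45–132 m interval — the pycnocline.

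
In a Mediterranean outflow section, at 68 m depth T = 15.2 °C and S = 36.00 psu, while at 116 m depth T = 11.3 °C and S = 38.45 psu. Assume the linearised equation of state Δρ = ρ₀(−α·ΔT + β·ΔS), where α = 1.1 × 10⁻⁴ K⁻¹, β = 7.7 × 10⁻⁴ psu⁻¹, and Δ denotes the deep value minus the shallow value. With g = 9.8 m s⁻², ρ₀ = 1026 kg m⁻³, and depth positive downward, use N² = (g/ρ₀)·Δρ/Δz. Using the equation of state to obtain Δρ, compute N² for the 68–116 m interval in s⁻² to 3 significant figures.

ΔT = -3.9 K, ΔS = +2.45 psu (deep − shallow).
Δρ/ρ₀ = −αΔT + βΔS = 4.29 × 10⁻⁴ + 1.8865 × 10⁻³ = 2.3155 × 10⁻³, so Δρ ≈ 2.376 kg m⁻³.
N² = (g/ρ₀)·Δρ/Δz = g·(Δρ/ρ₀)/Δz = 9.8 × 2.3155 × 10⁻³ / 48 = 4.7275 × 10⁻⁴ s⁻² ≈ 4.73 × 10⁻⁴ s⁻².

4.73 × 10⁻⁴ s⁻²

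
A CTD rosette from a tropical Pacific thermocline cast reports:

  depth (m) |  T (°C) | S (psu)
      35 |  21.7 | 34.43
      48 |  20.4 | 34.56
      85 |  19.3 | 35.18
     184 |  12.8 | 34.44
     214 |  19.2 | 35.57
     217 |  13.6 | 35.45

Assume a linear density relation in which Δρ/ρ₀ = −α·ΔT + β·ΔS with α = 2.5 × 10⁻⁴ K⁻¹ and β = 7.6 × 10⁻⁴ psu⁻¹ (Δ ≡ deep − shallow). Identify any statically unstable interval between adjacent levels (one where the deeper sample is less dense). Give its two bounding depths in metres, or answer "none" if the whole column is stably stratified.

184–214 m

Evaluate Δρ/ρ₀ = −αΔT + βΔS across each adjacent pair:
  35–48 m: −αΔT+βΔS = −(2.5 × 10⁻⁴)(-1.3)+(7.6 × 10⁻⁴)(+0.13) = 4.2 × 10⁻⁴ → stable
  48–85 m: −αΔT+βΔS = −(2.5 × 10⁻⁴)(-1.1)+(7.6 × 10⁻⁴)(+0.62) = 7.5 × 10⁻⁴ → stable
  85–184 m: −αΔT+βΔS = −(2.5 × 10⁻⁴)(-6.5)+(7.6 × 10⁻⁴)(-0.74) = 1.1 × 10⁻³ → stable
  184–214 m: −αΔT+βΔS = −(2.5 × 10⁻⁴)(+6.4)+(7.6 × 10⁻⁴)(+1.13) = -7.4 × 10⁻⁴ → UNSTABLE
  214–217 m: −αΔT+βΔS = −(2.5 × 10⁻⁴)(-5.6)+(7.6 × 10⁻⁴)(-0.12) = 1.3 × 10⁻³ → stable
The 184–214 m interval has Δρ < 0: lighter water underlies denser water.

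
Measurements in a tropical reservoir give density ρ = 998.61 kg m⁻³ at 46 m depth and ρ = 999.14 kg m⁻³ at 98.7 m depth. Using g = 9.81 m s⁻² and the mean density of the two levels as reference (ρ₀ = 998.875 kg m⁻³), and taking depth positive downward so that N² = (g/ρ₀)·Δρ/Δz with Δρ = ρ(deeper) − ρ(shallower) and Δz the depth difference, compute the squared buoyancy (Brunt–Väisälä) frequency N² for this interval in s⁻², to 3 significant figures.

Δρ = 999.14 − 998.61 = 0.53 kg m⁻³ over Δz = 98.7 − 46 = 52.7 m.
N² = (9.81/998.875) × (0.53/52.7) = 9.8770 × 10⁻⁵ s⁻² ≈ 9.88 × 10⁻⁵ s⁻².

9.88 × 10⁻⁵ s⁻²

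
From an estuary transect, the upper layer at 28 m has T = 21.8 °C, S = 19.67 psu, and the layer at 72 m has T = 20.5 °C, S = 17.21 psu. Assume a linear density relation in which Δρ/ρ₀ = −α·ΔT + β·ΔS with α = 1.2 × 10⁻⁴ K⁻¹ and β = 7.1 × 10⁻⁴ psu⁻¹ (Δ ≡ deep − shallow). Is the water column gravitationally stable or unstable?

ΔT = 20.5 − 21.8 = -1.3 K and ΔS = 17.21 − 19.67 = -2.46 psu (deep − shallow).
−αΔT = 1.56 × 10⁻⁴; βΔS = -1.7466 × 10⁻³; sum Δρ/ρ₀ = -1.5906 × 10⁻³.
Δρ/ρ₀ < 0, so Δρ < 0: deeper water is lighter → statically unstable; the column would overturn.

unstable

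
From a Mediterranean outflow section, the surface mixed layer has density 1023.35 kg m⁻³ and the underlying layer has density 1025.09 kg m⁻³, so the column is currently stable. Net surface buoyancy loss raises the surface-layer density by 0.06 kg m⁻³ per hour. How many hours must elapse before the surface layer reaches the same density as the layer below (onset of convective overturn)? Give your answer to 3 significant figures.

Density deficit of the surface layer: 1025.09 − 1023.35 = 1.74 kg m⁻³.
Required change = 1.74 / 0.06 = 29.0 hours.

29.0 hours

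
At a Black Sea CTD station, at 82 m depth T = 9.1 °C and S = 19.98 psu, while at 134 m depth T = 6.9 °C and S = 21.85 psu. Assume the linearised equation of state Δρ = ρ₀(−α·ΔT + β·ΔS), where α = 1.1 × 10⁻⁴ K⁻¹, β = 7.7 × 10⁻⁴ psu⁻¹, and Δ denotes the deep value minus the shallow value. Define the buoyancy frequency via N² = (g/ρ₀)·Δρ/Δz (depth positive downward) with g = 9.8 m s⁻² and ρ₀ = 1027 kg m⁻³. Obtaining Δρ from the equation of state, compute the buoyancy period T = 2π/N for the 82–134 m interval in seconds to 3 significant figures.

ΔT = -2.2 K, ΔS = +1.87 psu (deep − shallow).
Δρ/ρ₀ = −αΔT + βΔS = 2.42 × 10⁻⁴ + 1.4399 × 10⁻³ = 1.6819 × 10⁻³, so Δρ ≈ 1.727 kg m⁻³.
N² = (g/ρ₀)·Δρ/Δz = g·(Δρ/ρ₀)/Δz = 9.8 × 1.6819 × 10⁻³ / 52 = 3.1697 × 10⁻⁴ s⁻².
N = √(3.1697 × 10⁻⁴) = 0.017804 rad s⁻¹ → T = 2π/N = 352.91 s ≈ 353 s.

353 s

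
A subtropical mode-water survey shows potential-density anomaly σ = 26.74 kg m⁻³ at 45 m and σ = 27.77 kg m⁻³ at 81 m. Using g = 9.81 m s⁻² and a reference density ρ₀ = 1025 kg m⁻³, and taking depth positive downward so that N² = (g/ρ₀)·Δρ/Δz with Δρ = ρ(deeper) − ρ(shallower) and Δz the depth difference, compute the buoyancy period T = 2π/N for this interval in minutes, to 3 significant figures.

Δρ = 1027.77 − 1026.74 = 1.03 kg m⁻³ over Δz = 81 − 45 = 36 m.
N² = (9.81/1025) × (1.03/36) = 2.7383 × 10⁻⁴ s⁻².
N = √(2.7383 × 10⁻⁴) = 0.016548 rad s⁻¹, so T = 2π/N = 379.69 s = 6.3282 min ≈ 6.33 min.

6.33 min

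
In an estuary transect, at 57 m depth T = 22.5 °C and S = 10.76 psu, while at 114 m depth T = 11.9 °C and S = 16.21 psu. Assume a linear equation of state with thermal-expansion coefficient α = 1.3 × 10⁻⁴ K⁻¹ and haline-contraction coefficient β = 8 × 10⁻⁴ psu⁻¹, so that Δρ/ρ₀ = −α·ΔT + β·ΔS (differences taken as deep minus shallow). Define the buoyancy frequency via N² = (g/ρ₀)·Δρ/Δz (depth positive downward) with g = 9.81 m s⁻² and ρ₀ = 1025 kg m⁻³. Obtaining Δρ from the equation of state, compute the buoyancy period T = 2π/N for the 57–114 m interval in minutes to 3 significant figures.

ΔT = -10.6 K, ΔS = +5.45 psu (deep − shallow).
Δρ/ρ₀ = −αΔT + βΔS = 1.378 × 10⁻³ + 4.36 × 10⁻³ = 5.738 × 10⁻³, so Δρ ≈ 5.881 kg m⁻³.
N² = (g/ρ₀)·Δρ/Δz = g·(Δρ/ρ₀)/Δz = 9.81 × 5.738 × 10⁻³ / 57 = 9.8754 × 10⁻⁴ s⁻².
N = √(9.8754 × 10⁻⁴) = 0.031425 rad s⁻¹ → T = 2π/N = 199.94 s = 3.3323 min ≈ 3.33 min.

3.33 min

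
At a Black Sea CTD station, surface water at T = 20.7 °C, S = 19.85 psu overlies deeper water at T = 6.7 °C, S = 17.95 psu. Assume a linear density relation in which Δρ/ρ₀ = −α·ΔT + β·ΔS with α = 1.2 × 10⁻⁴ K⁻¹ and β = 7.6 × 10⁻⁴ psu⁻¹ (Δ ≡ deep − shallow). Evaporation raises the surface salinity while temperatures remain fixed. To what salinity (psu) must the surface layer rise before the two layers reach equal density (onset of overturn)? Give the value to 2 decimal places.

Neutral buoyancy requires −α(T_deep − T_surf) + β(S_deep − S_surf′) = 0.
S_surf′ = S_deep − (α/β)·ΔT = 17.95 − (1.2 × 10⁻⁴/7.6 × 10⁻⁴)·(-14.0) = 20.1605 psu.
Increase required: 20.1605 − 19.85 = 0.3105 psu.

20.16 psu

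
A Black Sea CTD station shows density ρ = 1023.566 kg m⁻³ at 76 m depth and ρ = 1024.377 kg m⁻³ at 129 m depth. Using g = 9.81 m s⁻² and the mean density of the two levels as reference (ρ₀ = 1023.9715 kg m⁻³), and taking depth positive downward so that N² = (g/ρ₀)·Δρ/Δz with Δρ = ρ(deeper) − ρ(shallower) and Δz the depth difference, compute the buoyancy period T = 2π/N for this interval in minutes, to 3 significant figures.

Δρ = 1024.377 − 1023.566 = 0.811 kg m⁻³ over Δz = 129 − 76 = 53 m.
N² = (9.81/1023.9715) × (0.811/53) = 1.4660 × 10⁻⁴ s⁻².
N = √(1.4660 × 10⁻⁴) = 0.012108 rad s⁻¹, so T = 2π/N = 518.93 s = 8.6488 min ≈ 8.65 min.

8.65 min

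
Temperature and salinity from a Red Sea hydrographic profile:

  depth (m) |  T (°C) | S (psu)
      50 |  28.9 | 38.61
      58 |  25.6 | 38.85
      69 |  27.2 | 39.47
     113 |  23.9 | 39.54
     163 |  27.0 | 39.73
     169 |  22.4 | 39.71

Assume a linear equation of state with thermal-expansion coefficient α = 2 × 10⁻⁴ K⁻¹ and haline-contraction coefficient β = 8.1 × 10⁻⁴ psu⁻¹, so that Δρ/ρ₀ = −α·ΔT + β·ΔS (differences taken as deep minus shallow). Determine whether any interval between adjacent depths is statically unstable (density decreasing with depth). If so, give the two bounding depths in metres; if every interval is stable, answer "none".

Evaluate Δρ/ρ₀ = −αΔT + βΔS across each adjacent pair:
  50–58 m: −αΔT+βΔS = −(2 × 10⁻⁴)(-3.3)+(8.1 × 10⁻⁴)(+0.24) = 8.5 × 10⁻⁴ → stable
  58–69 m: −αΔT+βΔS = −(2 × 10⁻⁴)(+1.6)+(8.1 × 10⁻⁴)(+0.62) = 1.8 × 10⁻⁴ → stable
  69–113 m: −αΔT+βΔS = −(2 × 10⁻⁴)(-3.3)+(8.1 × 10⁻⁴)(+0.07) = 7.2 × 10⁻⁴ → stable
  113–163 m: −αΔT+βΔS = −(2 × 10⁻⁴)(+3.1)+(8.1 × 10⁻⁴)(+0.19) = -4.7 × 10⁻⁴ → UNSTABLE
  163–169 m: −αΔT+βΔS = −(2 × 10⁻⁴)(-4.6)+(8.1 × 10⁻⁴)(-0.02) = 9.0 × 10⁻⁴ → stable
The 113–163 m interval has Δρ < 0: lighter water underlies denser water.

113–163 m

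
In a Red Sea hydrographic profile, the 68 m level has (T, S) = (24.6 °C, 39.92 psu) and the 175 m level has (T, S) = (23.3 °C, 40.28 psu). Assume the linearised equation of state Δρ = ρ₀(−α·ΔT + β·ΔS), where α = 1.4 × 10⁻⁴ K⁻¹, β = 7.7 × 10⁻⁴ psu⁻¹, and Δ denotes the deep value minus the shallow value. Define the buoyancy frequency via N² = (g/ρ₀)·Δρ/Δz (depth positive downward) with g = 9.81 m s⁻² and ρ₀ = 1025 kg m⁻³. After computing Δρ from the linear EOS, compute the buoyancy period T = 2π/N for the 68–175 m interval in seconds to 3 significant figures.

ΔT = -1.3 K, ΔS = +0.36 psu (deep − shallow).
Δρ/ρ₀ = −αΔT + βΔS = 1.82 × 10⁻⁴ + 2.772 × 10⁻⁴ = 4.592 × 10⁻⁴, so Δρ ≈ 0.4707 kg m⁻³.
N² = (g/ρ₀)·Δρ/Δz = g·(Δρ/ρ₀)/Δz = 9.81 × 4.592 × 10⁻⁴ / 107 = 4.2100 × 10⁻⁵ s⁻².
N = √(4.2100 × 10⁻⁵) = 6.4885 × 10⁻³ rad s⁻¹ → T = 2π/N = 968.36 s ≈ 968 s.

968 s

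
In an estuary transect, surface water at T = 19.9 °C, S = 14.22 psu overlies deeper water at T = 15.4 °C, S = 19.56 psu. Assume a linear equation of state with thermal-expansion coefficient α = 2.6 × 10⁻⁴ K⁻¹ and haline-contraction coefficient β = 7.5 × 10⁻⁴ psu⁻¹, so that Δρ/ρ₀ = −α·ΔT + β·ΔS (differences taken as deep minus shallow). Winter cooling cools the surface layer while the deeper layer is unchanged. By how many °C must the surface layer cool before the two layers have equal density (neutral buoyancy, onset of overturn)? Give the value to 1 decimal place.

19.9 °C

Neutral buoyancy requires Δρ = 0, i.e. −α(T_deep − T_surf′) + β(S_deep − S_surf) = 0.
T_surf′ = T_deep − (β/α)·ΔS = 15.4 − (7.5 × 10⁻⁴/2.6 × 10⁻⁴)·(+5.34) = -0.004 °C.
Cooling required: 19.9 − (-0.004) = 19.904 °C.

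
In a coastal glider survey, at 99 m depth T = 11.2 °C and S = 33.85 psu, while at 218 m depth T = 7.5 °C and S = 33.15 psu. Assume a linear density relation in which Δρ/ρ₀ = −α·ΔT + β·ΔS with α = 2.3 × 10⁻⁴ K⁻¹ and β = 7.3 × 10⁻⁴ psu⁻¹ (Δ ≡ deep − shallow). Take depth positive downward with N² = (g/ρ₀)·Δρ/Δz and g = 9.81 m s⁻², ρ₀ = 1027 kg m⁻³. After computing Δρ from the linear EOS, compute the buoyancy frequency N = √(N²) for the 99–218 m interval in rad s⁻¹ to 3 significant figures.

ΔT = -3.7 K, ΔS = -0.70 psu (deep − shallow).
Δρ/ρ₀ = −αΔT + βΔS = 8.51 × 10⁻⁴ − 5.11 × 10⁻⁴ = 3.40 × 10⁻⁴, so Δρ ≈ 0.3492 kg m⁻³.
N² = (g/ρ₀)·Δρ/Δz = g·(Δρ/ρ₀)/Δz = 9.81 × 3.40 × 10⁻⁴ / 119 = 2.8029 × 10⁻⁵ s⁻².
N = √(2.8029 × 10⁻⁵) = 5.2942 × 10⁻³ rad s⁻¹ ≈ 5.29 × 10⁻³ rad s⁻¹.

5.29 × 10⁻³ rad s⁻¹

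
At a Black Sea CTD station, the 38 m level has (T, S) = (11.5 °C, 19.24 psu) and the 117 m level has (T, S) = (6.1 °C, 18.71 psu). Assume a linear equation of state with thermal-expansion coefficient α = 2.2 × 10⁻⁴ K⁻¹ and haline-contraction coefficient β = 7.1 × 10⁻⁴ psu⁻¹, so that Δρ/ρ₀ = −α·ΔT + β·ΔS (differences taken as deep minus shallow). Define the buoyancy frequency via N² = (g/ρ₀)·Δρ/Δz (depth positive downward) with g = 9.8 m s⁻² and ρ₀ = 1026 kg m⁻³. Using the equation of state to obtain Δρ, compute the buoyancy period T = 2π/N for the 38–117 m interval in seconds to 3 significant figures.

626 s

ΔT = -5.4 K, ΔS = -0.53 psu (deep − shallow).
Δρ/ρ₀ = −αΔT + βΔS = 1.188 × 10⁻³ − 3.763 × 10⁻⁴ = 8.117 × 10⁻⁴, so Δρ ≈ 0.8328 kg m⁻³.
N² = (g/ρ₀)·Δρ/Δz = g·(Δρ/ρ₀)/Δz = 9.8 × 8.117 × 10⁻⁴ / 79 = 1.0069 × 10⁻⁴ s⁻².
N = √(1.0069 × 10⁻⁴) = 0.010034 rad s⁻¹ → T = 2π/N = 626.19 s ≈ 626 s.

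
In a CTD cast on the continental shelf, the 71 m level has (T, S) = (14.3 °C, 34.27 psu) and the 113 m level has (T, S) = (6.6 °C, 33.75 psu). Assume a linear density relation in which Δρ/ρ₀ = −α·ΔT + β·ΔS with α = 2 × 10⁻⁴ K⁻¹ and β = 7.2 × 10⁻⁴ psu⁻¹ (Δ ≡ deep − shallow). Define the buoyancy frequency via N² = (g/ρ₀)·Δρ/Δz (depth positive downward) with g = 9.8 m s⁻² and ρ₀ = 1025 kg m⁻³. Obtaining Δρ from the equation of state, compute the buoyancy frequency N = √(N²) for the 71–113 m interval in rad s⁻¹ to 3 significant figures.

0.0165 rad s⁻¹

ΔT = -7.7 K, ΔS = -0.52 psu (deep − shallow).
Δρ/ρ₀ = −αΔT + βΔS = 1.54 × 10⁻³ − 3.744 × 10⁻⁴ = 1.1656 × 10⁻³, so Δρ ≈ 1.195 kg m⁻³.
N² = (g/ρ₀)·Δρ/Δz = g·(Δρ/ρ₀)/Δz = 9.8 × 1.1656 × 10⁻³ / 42 = 2.7197 × 10⁻⁴ s⁻².
N = √(2.7197 × 10⁻⁴) = 0.016492 rad s⁻¹ ≈ 0.0165 rad s⁻¹.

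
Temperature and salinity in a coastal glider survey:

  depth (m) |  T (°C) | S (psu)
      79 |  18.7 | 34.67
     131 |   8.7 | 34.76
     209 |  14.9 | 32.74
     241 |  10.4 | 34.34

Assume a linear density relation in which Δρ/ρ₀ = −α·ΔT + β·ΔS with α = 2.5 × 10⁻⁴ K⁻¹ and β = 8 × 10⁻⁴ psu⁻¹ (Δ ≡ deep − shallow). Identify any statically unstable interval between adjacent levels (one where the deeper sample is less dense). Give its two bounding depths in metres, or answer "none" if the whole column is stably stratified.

131–209 m

Evaluate Δρ/ρ₀ = −αΔT + βΔS across each adjacent pair:
  79–131 m: −αΔT+βΔS = −(2.5 × 10⁻⁴)(-10.0)+(8 × 10⁻⁴)(+0.09) = 2.6 × 10⁻³ → stable
  131–209 m: −αΔT+βΔS = −(2.5 × 10⁻⁴)(+6.2)+(8 × 10⁻⁴)(-2.02) = -3.2 × 10⁻³ → UNSTABLE
  209–241 m: −αΔT+βΔS = −(2.5 × 10⁻⁴)(-4.5)+(8 × 10⁻⁴)(+1.60) = 2.4 × 10⁻³ → stable
The 131–209 m interval has Δρ < 0: lighter water underlies denser water.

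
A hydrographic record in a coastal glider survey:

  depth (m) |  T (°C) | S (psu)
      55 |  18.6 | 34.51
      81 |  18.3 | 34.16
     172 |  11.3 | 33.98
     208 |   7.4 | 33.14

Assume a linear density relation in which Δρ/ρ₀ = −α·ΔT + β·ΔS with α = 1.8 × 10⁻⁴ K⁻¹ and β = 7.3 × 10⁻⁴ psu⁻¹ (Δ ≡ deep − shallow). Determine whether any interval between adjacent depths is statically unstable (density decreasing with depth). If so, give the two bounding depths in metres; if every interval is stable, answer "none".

Evaluate Δρ/ρ₀ = −αΔT + βΔS across each adjacent pair:
  55–81 m: −αΔT+βΔS = −(1.8 × 10⁻⁴)(-0.3)+(7.3 × 10⁻⁴)(-0.35) = -2.0 × 10⁻⁴ → UNSTABLE
  81–172 m: −αΔT+βΔS = −(1.8 × 10⁻⁴)(-7.0)+(7.3 × 10⁻⁴)(-0.18) = 1.1 × 10⁻³ → stable
  172–208 m: −αΔT+βΔS = −(1.8 × 10⁻⁴)(-3.9)+(7.3 × 10⁻⁴)(-0.84) = 8.9 × 10⁻⁵ → stable
The 55–81 m interval has Δρ < 0: lighter water underlies denser water.

55–81 m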